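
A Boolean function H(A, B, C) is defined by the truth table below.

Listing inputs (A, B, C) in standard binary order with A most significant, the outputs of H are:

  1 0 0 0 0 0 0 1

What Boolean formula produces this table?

H=1 on 2 inputs: (0,0,0), (1,1,1). Reading each as a conjunction of literals (¬A·¬B·¬C, A·B·C) and taking the OR gives the canonical DNF.

H(A, B, C) = ((A' · B') · C') + ((A · B) · C)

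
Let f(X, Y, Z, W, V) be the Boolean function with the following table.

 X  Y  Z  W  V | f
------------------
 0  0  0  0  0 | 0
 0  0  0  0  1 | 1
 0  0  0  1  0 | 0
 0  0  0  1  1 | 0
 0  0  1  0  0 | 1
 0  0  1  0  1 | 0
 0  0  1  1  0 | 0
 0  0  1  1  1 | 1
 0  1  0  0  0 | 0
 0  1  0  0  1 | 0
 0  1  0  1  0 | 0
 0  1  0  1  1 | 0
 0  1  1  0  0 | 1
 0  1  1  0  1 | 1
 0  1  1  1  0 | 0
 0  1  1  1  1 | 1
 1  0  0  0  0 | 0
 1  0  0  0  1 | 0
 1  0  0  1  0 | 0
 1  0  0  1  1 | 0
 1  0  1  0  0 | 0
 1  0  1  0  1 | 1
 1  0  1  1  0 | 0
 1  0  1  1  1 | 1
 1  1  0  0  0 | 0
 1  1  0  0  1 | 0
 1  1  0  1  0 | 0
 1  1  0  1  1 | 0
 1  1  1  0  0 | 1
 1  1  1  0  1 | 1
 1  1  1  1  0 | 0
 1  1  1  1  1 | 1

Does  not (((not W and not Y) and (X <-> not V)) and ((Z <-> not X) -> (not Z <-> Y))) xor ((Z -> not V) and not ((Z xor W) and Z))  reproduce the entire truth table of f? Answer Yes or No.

Evaluate not (((not W and not Y) and (X <-> not V)) and ((Z <-> not X) -> (not Z <-> Y))) xor ((Z -> not V) and not ((Z xor W) and Z)) on each row and compare to f:
  X=0, Y=0, Z=0, W=0, V=0: formula gives 0, f = 0 ✓
  X=0, Y=0, Z=0, W=0, V=1: formula gives 1, f = 1 ✓
  X=0, Y=0, Z=0, W=1, V=0: formula gives 0, f = 0 ✓
  X=0, Y=0, Z=0, W=1, V=1: formula gives 0, f = 0 ✓
  …and likewise for the remaining 28 rows.
Every row agrees, so the formula is equivalent.

Yes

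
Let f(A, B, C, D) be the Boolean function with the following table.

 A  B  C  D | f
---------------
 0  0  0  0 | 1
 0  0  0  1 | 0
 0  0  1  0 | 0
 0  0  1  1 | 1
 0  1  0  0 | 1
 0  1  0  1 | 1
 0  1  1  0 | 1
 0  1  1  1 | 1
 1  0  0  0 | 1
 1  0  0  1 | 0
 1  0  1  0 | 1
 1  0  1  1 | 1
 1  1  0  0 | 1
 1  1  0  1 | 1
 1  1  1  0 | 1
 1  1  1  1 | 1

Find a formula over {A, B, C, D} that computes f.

f is 0 on only 3 rows — (0,0,0,1), (0,0,1,0), (1,0,0,1). Writing each as a minterm (¬A·¬B·¬C·D, ¬A·¬B·C·¬D, A·¬B·¬C·D) and OR-ing them characterizes exactly where f=0, so f is the negation of that disjunction.

f(A, B, C, D) = ¬(((((¬A ∧ ¬B) ∧ ¬C) ∧ D) ∨ (((¬A ∧ ¬B) ∧ C) ∧ ¬D)) ∨ (((A ∧ ¬B) ∧ ¬C) ∧ D))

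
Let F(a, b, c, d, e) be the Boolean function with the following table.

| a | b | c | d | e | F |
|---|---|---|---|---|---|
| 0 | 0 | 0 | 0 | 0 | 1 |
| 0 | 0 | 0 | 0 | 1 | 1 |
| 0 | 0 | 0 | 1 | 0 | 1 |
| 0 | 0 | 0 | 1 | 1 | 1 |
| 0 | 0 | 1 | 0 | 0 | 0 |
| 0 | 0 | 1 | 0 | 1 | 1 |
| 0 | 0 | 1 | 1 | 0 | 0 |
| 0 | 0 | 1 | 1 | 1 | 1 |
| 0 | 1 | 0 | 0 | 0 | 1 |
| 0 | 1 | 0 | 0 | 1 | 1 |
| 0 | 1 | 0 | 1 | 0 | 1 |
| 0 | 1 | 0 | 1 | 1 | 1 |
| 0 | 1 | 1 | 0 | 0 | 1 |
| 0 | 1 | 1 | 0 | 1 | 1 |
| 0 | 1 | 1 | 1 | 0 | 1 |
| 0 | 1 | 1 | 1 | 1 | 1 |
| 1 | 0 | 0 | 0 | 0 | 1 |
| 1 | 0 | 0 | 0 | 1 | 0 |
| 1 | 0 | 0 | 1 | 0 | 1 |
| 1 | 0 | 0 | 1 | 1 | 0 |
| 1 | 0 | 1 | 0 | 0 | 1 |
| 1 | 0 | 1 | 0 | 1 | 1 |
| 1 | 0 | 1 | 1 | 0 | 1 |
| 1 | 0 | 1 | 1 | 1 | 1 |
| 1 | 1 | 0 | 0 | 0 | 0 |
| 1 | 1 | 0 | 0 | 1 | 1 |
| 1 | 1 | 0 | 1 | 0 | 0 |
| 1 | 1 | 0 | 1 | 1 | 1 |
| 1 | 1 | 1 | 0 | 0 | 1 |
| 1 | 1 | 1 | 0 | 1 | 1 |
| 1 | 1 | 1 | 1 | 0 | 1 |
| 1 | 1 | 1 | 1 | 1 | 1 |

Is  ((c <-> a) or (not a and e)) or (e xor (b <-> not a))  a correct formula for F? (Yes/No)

Check the formula against F row by row:
  a=0, b=0, c=0, d=0, e=0: formula gives 1, F = 1 ✓
  a=0, b=0, c=0, d=0, e=1: formula gives 1, F = 1 ✓
  a=0, b=0, c=0, d=1, e=0: formula gives 1, F = 1 ✓
  a=0, b=0, c=0, d=1, e=1: formula gives 1, F = 1 ✓
  … (the remaining 28 rows also agree.)
Every row agrees, so the formula is equivalent.

Yes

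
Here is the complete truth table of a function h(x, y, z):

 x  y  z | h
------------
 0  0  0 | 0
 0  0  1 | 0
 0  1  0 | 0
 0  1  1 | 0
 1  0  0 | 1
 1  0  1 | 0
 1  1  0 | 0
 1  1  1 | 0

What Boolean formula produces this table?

h is 1 on exactly one input, (1,0,0), whose minterm is x·¬y·¬z. So h is just that conjunction.

h(x, y, z) = (x ∧ ¬y) ∧ ¬z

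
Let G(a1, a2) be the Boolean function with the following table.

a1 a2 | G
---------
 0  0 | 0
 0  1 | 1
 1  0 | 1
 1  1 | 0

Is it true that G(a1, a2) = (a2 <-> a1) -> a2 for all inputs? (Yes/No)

No

Check the formula against G row by row:
  a1=0, a2=0: formula gives 0, G = 0 ✓
  a1=0, a2=1: formula gives 1, G = 1 ✓
  a1=1, a2=0: formula gives 1, G = 1 ✓
  a1=1, a2=1: formula gives 1, but G = 0 ✗
Row (1,1) is a counterexample, so the formula is not equivalent to G.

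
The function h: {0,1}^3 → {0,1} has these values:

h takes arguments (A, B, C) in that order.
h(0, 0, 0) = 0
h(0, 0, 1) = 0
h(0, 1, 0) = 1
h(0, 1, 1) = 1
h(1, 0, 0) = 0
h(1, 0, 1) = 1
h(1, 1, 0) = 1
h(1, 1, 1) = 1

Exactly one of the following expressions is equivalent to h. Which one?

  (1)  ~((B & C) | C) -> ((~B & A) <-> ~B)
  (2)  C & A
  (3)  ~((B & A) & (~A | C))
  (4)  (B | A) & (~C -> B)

(1) fails at (0,0,1): the formula yields 1, h is 0.
(2) fails at (0,1,0): the formula yields 0, h is 1.
(3) fails at (0,0,0): the formula yields 1, h is 0.
Only (4) survives; checking it on all 8 rows confirms it matches h.

4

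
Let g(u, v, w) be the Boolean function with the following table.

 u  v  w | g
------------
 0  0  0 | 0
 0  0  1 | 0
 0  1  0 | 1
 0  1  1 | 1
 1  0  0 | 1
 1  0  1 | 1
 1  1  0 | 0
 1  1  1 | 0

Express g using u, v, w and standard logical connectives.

The 1-rows are (0,1,0), (0,1,1), (1,0,0), (1,0,1). Each contributes one minterm — ¬u·v·¬w; ¬u·v·w; u·¬v·¬w; u·¬v·w — and their disjunction is a sum-of-products form of g.

g(u, v, w) = ((((not u and v) and not w) or ((not u and v) and w)) or ((u and not v) and not w)) or ((u and not v) and w)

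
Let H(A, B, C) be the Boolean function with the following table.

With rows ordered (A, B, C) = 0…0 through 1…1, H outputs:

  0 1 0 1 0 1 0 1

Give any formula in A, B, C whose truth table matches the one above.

The output simply equals C.

H(A, B, C) = C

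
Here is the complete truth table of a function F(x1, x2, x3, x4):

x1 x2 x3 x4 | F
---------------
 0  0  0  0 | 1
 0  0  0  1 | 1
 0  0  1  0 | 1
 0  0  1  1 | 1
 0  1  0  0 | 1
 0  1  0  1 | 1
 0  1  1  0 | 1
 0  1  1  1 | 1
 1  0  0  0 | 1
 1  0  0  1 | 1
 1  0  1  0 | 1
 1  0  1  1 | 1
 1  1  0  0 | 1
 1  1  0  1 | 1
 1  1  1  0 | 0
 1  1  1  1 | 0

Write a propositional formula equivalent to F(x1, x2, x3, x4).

F(x1, x2, x3, x4) = ((((x1 · x2) · x3) · x4') + (((x1 · x2) · x3) · x4))'

There are just 2 zero rows: (1,1,1,0), (1,1,1,1). Their minterms are x1·x2·x3·¬x4, x1·x2·x3·x4; the OR of those covers precisely the 0-outputs, and negating it yields F.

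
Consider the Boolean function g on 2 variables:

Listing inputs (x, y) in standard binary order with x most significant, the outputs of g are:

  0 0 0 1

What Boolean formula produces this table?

The output is 1 only when every input is 1 — the AND of all inputs.

g(x, y) = x AND y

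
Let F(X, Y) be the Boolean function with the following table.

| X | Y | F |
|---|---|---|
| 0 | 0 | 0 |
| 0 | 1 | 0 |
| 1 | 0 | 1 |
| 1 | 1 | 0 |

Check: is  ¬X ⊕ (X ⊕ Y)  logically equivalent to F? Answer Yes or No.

No

Test each input against both F and the formula:
  X=0, Y=0: formula gives 1, but F = 0 ✗
A single disagreement suffices: at (0,0) they differ, so the formula does not compute F.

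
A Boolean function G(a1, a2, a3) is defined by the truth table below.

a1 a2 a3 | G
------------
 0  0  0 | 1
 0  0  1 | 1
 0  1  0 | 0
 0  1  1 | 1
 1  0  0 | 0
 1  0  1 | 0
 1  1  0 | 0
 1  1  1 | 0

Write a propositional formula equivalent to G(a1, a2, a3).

G(a1, a2, a3) = (((not a1 and not a2) and not a3) or ((not a1 and not a2) and a3)) or ((not a1 and a2) and a3)

The 1-rows are (0,0,0), (0,0,1), (0,1,1). Each contributes one minterm — ¬a1·¬a2·¬a3; ¬a1·¬a2·a3; ¬a1·a2·a3 — and their disjunction is a sum-of-products form of G.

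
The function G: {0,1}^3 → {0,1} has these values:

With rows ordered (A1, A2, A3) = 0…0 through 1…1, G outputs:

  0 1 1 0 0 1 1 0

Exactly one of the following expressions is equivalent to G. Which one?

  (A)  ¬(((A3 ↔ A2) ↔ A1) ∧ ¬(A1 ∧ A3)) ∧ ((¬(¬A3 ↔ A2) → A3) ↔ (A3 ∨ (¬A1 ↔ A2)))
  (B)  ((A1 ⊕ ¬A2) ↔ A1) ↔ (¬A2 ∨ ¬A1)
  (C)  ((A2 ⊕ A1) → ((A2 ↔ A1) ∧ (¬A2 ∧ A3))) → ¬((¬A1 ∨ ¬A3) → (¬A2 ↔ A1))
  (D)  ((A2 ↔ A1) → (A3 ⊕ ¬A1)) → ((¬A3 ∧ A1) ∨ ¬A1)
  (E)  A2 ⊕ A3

(A): at (0,0,0) it gives 1, but G = 0 — eliminated.
(B): at (0,0,1) it gives 0, but G = 1 — eliminated.
(C): at (0,0,0) it gives 1, but G = 0 — eliminated.
(D): at (0,0,0) it gives 1, but G = 0 — eliminated.
Only (E) survives; checking it on all 8 rows confirms it matches G.

E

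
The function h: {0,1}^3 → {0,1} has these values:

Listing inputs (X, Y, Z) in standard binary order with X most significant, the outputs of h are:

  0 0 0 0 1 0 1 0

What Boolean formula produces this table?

The 1-rows are (1,0,0), (1,1,0). Each contributes one minterm — X·¬Y·¬Z; X·Y·¬Z — and their disjunction is a sum-of-products form of h.

h(X, Y, Z) = ((X · Y') · Z') + ((X · Y) · Z')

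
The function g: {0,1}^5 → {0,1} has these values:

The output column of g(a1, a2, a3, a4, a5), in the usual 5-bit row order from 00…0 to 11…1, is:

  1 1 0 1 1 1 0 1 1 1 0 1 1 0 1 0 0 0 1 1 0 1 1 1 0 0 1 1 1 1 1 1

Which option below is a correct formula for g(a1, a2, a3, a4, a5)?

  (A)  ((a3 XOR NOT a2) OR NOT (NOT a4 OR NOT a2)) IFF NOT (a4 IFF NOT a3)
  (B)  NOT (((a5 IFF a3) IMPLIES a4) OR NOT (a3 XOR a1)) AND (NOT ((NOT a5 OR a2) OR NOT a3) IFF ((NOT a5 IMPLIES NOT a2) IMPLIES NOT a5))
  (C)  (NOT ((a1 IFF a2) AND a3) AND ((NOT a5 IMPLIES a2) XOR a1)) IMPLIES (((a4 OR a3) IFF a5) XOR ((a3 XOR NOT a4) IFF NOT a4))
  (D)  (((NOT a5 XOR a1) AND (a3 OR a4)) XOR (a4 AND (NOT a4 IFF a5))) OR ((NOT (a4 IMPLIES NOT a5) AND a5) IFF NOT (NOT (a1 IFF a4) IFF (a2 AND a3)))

D

(A): at (0,0,0,1,1) it gives 0, but g = 1 — eliminated.
(B): at (0,0,0,0,0) it gives 0, but g = 1 — eliminated.
(C): at (0,0,0,1,0) it gives 1, but g = 0 — eliminated.
That leaves (D). Evaluating it on every row reproduces the table of g exactly.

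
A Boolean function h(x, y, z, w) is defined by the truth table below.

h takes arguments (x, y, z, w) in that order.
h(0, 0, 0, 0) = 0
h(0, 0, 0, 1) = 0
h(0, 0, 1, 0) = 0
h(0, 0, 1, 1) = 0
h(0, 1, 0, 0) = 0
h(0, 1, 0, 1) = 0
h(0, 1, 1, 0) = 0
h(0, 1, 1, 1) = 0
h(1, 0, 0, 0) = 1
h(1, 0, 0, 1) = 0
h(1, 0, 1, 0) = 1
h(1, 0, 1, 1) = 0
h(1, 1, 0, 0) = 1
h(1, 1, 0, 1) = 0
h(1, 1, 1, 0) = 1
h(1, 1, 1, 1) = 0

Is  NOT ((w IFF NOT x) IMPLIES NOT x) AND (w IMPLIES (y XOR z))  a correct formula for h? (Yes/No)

Check the formula against h row by row:
  x=0, y=0, z=0, w=0: formula gives 0, h = 0 ✓
  x=0, y=0, z=0, w=1: formula gives 0, h = 0 ✓
  x=0, y=0, z=1, w=0: formula gives 0, h = 0 ✓
  x=0, y=0, z=1, w=1: formula gives 0, h = 0 ✓
  … (the remaining 12 rows also agree.)
All 16 rows match — the expression computes h exactly.

Yes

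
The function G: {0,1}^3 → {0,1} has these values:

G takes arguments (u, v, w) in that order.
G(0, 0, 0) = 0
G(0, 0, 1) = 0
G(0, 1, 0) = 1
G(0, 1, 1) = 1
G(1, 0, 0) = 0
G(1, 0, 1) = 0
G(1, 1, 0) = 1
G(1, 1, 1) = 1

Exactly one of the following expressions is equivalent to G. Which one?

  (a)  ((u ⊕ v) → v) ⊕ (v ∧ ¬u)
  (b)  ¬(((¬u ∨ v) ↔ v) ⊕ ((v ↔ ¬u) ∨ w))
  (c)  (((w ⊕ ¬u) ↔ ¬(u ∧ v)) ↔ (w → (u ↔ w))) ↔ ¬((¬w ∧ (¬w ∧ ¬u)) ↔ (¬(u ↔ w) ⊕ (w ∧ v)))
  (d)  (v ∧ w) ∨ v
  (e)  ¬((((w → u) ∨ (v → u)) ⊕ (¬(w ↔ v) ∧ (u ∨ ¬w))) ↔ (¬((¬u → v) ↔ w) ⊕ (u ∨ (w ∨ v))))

d

(a) fails at (0,0,0): the formula yields 1, G is 0.
(b) fails at (0,0,0): the formula yields 1, G is 0.
(c) fails at (0,0,0): the formula yields 1, G is 0.
(e) fails at (0,0,0): the formula yields 1, G is 0.
Only (d) survives; checking it on all 8 rows confirms it matches G.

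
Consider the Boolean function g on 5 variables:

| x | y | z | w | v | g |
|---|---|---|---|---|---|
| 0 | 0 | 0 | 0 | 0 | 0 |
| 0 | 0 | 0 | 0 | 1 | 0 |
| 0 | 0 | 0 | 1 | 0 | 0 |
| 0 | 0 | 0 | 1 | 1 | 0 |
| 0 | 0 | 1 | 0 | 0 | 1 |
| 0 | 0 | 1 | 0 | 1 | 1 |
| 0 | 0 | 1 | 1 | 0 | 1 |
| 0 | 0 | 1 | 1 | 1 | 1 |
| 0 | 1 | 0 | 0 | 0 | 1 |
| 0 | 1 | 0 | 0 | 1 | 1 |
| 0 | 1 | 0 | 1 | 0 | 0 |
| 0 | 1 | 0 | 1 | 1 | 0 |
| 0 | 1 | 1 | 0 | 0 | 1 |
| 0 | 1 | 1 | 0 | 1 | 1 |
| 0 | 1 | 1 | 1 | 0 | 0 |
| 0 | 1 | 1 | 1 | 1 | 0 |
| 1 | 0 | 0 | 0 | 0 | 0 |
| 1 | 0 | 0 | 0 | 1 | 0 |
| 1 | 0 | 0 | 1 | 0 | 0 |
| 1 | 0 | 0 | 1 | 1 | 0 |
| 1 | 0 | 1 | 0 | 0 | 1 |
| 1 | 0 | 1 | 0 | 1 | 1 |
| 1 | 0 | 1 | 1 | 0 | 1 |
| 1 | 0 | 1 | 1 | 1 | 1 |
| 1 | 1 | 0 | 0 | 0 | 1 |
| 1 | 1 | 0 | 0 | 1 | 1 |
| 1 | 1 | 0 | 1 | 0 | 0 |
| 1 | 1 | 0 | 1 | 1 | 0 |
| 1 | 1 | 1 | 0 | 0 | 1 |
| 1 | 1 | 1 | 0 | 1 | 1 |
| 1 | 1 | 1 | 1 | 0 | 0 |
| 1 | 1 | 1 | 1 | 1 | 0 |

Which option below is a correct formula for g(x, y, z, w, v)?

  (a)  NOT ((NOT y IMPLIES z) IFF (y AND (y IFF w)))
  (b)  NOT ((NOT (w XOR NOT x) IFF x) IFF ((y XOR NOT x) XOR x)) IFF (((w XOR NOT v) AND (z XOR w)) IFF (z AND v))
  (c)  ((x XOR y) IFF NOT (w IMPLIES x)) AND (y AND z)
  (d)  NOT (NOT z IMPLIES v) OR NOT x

(b): at (0,0,0,1,0) it gives 1, but g = 0 — eliminated.
(c): at (0,0,1,0,0) it gives 0, but g = 1 — eliminated.
(d): at (0,0,0,0,0) it gives 1, but g = 0 — eliminated.
Only (a) survives; checking it on all 32 rows confirms it matches g.

a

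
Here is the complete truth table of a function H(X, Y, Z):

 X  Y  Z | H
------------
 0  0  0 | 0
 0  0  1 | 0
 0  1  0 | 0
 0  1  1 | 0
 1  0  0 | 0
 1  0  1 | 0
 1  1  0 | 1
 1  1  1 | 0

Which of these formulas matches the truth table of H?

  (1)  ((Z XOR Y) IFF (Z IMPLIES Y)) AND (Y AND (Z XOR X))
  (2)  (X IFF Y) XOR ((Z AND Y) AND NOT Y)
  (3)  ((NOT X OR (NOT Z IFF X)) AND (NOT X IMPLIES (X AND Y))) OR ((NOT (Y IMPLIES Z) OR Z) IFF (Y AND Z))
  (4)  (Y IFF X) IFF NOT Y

(2): at (0,0,0) it gives 1, but H = 0 — eliminated.
(3): at (0,0,0) it gives 1, but H = 0 — eliminated.
(4): at (0,0,0) it gives 1, but H = 0 — eliminated.
(1) is the remaining candidate, and it agrees with H on all 8 inputs.

1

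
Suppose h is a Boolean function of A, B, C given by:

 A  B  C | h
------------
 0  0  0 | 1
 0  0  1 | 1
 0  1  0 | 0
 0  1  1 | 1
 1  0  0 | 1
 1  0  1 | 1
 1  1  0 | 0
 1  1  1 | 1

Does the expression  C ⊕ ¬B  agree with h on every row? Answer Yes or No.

Check the formula against h row by row:
  A=0, B=0, C=0: formula gives 1, h = 1 ✓
  A=0, B=0, C=1: formula gives 0, but h = 1 ✗
Row (0,0,1) is a counterexample, so the formula is not equivalent to h.

No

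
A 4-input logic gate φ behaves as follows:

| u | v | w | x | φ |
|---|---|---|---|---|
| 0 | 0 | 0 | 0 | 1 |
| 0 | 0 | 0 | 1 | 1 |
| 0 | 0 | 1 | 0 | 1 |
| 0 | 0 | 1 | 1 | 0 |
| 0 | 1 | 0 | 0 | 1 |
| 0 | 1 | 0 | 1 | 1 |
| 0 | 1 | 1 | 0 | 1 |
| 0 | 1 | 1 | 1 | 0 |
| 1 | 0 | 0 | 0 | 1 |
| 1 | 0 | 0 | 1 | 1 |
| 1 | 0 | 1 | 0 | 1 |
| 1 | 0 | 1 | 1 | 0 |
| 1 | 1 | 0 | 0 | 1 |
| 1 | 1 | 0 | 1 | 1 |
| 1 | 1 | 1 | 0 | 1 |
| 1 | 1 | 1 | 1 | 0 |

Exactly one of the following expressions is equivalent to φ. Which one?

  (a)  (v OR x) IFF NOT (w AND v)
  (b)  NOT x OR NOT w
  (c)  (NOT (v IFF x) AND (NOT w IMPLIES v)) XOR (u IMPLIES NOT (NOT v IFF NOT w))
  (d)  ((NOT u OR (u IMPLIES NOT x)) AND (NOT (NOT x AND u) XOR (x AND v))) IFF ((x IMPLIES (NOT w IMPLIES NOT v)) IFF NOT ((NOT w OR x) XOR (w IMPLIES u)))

b

(a) fails at (0,0,0,0): the formula yields 0, φ is 1.
(c) fails at (0,1,0,0): the formula yields 0, φ is 1.
(d) fails at (0,1,1,1): the formula yields 1, φ is 0.
That leaves (b). Evaluating it on every row reproduces the table of φ exactly.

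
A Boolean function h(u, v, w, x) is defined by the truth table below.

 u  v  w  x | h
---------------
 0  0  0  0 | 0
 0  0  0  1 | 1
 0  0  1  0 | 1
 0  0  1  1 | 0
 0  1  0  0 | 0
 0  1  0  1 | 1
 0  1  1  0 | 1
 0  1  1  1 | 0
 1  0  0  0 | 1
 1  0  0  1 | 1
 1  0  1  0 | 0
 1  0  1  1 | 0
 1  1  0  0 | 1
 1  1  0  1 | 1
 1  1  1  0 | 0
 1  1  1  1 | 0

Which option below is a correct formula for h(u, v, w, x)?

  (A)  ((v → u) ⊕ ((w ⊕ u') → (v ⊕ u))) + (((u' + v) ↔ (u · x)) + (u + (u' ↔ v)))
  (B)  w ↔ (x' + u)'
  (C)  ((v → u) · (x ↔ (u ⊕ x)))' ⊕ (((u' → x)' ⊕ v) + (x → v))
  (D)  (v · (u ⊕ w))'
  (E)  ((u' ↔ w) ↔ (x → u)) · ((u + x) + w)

(A) fails at (0,0,0,0): the formula yields 1, h is 0.
(B) fails at (0,0,0,0): the formula yields 1, h is 0.
(C) fails at (0,0,0,0): the formula yields 1, h is 0.
(D) fails at (0,0,0,0): the formula yields 1, h is 0.
That leaves (E). Evaluating it on every row reproduces the table of h exactly.

E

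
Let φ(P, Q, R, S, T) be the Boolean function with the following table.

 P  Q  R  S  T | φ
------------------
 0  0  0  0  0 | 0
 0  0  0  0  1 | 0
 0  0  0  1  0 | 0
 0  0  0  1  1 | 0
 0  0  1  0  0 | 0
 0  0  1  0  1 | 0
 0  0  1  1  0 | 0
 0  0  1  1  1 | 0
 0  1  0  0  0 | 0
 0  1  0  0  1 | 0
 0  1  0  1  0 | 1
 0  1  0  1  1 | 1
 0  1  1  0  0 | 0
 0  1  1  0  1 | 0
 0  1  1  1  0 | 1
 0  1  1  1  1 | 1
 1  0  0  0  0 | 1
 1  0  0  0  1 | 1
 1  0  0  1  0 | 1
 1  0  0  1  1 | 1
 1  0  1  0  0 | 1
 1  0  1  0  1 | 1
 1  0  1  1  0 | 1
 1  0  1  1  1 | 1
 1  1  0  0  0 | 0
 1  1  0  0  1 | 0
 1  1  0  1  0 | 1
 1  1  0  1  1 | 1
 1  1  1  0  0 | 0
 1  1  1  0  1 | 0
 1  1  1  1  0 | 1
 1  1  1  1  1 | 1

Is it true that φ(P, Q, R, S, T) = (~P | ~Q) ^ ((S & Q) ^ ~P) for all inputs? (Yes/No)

Check the formula against φ row by row:
  P=0, Q=0, R=0, S=0, T=0: formula gives 0, φ = 0 ✓
  P=0, Q=0, R=0, S=0, T=1: formula gives 0, φ = 0 ✓
  P=0, Q=0, R=0, S=1, T=0: formula gives 0, φ = 0 ✓
  P=0, Q=0, R=0, S=1, T=1: formula gives 0, φ = 0 ✓
  … (the remaining 28 rows also agree.)
All 32 rows match — the expression computes φ exactly.

Yes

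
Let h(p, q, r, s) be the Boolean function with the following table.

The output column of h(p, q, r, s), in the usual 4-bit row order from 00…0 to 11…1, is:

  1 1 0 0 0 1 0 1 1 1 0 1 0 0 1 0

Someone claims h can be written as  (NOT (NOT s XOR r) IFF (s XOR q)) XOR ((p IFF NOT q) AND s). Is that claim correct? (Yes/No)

Check the formula against h row by row:
  p=0, q=0, r=0, s=0: formula gives 1, h = 1 ✓
  p=0, q=0, r=0, s=1: formula gives 1, h = 1 ✓
  p=0, q=0, r=1, s=0: formula gives 0, h = 0 ✓
  p=0, q=0, r=1, s=1: formula gives 0, h = 0 ✓
  …
  p=0, q=1, r=1, s=0: formula gives 1, but h = 0 ✗
Row (0,1,1,0) is a counterexample, so the formula is not equivalent to h.

No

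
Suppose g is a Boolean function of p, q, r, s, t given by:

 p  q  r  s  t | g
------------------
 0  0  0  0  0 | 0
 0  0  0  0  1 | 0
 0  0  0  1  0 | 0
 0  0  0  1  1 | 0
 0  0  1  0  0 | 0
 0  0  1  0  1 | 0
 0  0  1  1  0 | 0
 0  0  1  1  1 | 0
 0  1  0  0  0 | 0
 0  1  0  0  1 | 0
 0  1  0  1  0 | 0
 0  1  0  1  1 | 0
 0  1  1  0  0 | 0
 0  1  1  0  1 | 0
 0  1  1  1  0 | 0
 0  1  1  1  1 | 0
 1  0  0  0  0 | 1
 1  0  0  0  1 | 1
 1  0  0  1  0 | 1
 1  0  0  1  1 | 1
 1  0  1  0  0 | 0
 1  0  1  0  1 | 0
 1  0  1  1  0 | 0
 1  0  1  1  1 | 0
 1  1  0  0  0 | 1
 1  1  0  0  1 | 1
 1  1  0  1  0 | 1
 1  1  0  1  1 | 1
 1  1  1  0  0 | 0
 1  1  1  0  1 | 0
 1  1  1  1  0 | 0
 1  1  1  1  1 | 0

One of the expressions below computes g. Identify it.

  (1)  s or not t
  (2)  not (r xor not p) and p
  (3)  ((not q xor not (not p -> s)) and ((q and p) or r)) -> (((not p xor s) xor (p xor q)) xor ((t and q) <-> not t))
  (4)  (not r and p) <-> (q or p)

(1) fails at (0,0,0,0,0): the formula yields 1, g is 0.
(3) fails at (0,0,0,0,0): the formula yields 1, g is 0.
(4) fails at (0,0,0,0,0): the formula yields 1, g is 0.
(2) is the remaining candidate, and it agrees with g on all 32 inputs.

2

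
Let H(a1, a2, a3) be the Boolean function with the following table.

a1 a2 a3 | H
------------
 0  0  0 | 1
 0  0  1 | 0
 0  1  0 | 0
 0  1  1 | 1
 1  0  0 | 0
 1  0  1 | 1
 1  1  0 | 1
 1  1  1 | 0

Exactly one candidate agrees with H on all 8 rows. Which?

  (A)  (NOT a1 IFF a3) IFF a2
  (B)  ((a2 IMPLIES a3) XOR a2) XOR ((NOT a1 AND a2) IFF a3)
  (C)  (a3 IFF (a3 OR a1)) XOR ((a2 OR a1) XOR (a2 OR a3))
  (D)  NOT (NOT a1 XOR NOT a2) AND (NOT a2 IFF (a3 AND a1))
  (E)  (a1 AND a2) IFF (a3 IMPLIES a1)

(B) disagrees with H on (0,0,0) (formula → 0, table → 1); rule it out.
(C) disagrees with H on (0,1,0) (formula → 1, table → 0); rule it out.
(D) disagrees with H on (0,0,0) (formula → 0, table → 1); rule it out.
(E) disagrees with H on (0,0,0) (formula → 0, table → 1); rule it out.
That leaves (A). Evaluating it on every row reproduces the table of H exactly.

A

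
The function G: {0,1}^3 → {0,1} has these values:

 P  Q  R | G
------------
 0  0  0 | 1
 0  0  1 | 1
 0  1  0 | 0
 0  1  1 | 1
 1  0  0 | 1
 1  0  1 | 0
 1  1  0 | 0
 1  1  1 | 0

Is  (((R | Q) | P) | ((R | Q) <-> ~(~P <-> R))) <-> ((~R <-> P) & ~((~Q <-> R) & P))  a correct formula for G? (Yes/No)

Yes

Evaluate (((R | Q) | P) | ((R | Q) <-> ~(~P <-> R))) <-> ((~R <-> P) & ~((~Q <-> R) & P)) on each row and compare to G:
  P=0, Q=0, R=0: formula gives 1, G = 1 ✓
  P=0, Q=0, R=1: formula gives 1, G = 1 ✓
  P=0, Q=1, R=0: formula gives 0, G = 0 ✓
  P=0, Q=1, R=1: formula gives 1, G = 1 ✓
  P=1, Q=0, R=0: formula gives 1, G = 1 ✓
  …and likewise for the remaining 3 rows.
No disagreement on any input; they are logically equivalent.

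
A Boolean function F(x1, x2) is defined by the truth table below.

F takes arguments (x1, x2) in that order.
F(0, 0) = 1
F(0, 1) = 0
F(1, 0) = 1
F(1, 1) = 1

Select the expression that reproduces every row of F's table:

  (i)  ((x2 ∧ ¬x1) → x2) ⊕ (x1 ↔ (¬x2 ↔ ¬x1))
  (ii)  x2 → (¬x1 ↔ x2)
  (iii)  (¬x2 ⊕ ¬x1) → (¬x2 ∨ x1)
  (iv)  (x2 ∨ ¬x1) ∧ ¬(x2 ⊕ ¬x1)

iii

(i) fails at (1,1): the formula yields 0, F is 1.
(ii) fails at (0,1): the formula yields 1, F is 0.
(iv) fails at (0,0): the formula yields 0, F is 1.
(iii) is the remaining candidate, and it agrees with F on all 4 inputs.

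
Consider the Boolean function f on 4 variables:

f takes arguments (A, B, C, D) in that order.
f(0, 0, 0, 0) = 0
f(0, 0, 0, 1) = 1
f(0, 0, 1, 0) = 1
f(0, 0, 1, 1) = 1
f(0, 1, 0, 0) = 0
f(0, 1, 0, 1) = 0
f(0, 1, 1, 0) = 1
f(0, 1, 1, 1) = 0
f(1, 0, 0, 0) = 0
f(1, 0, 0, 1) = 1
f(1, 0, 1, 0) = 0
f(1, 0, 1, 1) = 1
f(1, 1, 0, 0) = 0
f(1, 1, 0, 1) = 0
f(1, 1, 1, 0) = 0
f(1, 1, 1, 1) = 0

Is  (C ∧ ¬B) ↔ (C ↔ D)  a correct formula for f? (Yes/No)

No

Test each input against both f and the formula:
  A=0, B=0, C=0, D=0: formula gives 0, f = 0 ✓
  A=0, B=0, C=0, D=1: formula gives 1, f = 1 ✓
  A=0, B=0, C=1, D=0: formula gives 0, but f = 1 ✗
A single disagreement suffices: at (0,0,1,0) they differ, so the formula does not compute f.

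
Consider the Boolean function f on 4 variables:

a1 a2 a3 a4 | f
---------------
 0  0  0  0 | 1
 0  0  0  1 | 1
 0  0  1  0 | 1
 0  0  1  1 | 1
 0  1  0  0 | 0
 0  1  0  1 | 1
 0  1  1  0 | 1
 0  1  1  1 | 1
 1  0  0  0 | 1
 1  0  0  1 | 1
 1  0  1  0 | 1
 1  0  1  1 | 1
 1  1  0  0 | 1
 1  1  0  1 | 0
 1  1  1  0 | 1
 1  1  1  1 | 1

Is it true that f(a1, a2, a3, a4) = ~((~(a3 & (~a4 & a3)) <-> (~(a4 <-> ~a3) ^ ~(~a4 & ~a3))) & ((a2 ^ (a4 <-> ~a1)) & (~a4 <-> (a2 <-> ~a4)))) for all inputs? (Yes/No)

Yes

Check the formula against f row by row:
  a1=0, a2=0, a3=0, a4=0: formula gives 1, f = 1 ✓
  a1=0, a2=0, a3=0, a4=1: formula gives 1, f = 1 ✓
  a1=0, a2=0, a3=1, a4=0: formula gives 1, f = 1 ✓
  a1=0, a2=0, a3=1, a4=1: formula gives 1, f = 1 ✓
  …and likewise for the remaining 12 rows.
All 16 rows match — the expression computes f exactly.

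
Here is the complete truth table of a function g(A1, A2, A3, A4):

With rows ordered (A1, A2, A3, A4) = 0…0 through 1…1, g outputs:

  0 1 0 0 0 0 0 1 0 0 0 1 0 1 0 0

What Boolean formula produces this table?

The 1-rows are (0,0,0,1), (0,1,1,1), (1,0,1,1), (1,1,0,1). Each contributes one minterm — ¬A1·¬A2·¬A3·A4; ¬A1·A2·A3·A4; A1·¬A2·A3·A4; A1·A2·¬A3·A4 — and their disjunction is a sum-of-products form of g.

g(A1, A2, A3, A4) = (((((NOT A1 AND NOT A2) AND NOT A3) AND A4) OR (((NOT A1 AND A2) AND A3) AND A4)) OR (((A1 AND NOT A2) AND A3) AND A4)) OR (((A1 AND A2) AND NOT A3) AND A4)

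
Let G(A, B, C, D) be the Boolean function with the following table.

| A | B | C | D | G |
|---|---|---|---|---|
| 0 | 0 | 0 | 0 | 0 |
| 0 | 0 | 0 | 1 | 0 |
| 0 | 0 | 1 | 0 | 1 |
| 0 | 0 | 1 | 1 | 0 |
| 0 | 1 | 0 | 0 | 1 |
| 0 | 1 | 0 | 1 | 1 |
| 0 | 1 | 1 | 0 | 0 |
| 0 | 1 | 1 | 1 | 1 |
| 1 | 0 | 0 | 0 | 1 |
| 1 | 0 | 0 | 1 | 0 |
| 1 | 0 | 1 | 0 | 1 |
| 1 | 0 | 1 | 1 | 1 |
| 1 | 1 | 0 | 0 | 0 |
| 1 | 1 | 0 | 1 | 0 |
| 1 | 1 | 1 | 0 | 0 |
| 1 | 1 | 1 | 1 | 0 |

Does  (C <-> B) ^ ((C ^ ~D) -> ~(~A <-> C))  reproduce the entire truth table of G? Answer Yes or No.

Check the formula against G row by row:
  A=0, B=0, C=0, D=0: formula gives 0, G = 0 ✓
  A=0, B=0, C=0, D=1: formula gives 0, G = 0 ✓
  A=0, B=0, C=1, D=0: formula gives 1, G = 1 ✓
  A=0, B=0, C=1, D=1: formula gives 0, G = 0 ✓
  …
  A=1, B=1, C=0, D=1: formula gives 1, but G = 0 ✗
Since they disagree at (1,1,0,1), the expression is not a correct formula for G.

No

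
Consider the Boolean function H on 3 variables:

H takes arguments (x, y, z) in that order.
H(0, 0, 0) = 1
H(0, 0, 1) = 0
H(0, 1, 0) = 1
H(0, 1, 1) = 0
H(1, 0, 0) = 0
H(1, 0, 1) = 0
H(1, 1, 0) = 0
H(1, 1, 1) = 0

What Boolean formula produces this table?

H(x, y, z) = ((not x and not y) and not z) or ((not x and y) and not z)

H=1 on 2 inputs: (0,0,0), (0,1,0). Reading each as a conjunction of literals (¬x·¬y·¬z, ¬x·y·¬z) and taking the OR gives the canonical DNF.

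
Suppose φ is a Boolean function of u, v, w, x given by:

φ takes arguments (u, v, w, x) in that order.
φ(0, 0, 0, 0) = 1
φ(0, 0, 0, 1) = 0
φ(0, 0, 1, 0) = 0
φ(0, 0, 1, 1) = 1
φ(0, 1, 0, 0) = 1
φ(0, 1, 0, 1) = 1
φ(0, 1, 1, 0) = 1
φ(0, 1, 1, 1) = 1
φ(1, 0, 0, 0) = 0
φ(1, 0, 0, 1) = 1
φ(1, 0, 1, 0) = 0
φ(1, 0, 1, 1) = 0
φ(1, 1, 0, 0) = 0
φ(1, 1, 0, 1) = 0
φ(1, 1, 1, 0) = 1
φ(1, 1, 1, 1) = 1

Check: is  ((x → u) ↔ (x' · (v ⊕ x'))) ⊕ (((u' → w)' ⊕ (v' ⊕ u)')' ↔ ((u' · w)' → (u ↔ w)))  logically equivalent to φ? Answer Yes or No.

Check the formula against φ row by row:
  u=0, v=0, w=0, x=0: formula gives 1, φ = 1 ✓
  u=0, v=0, w=0, x=1: formula gives 1, but φ = 0 ✗
Row (0,0,0,1) is a counterexample, so the formula is not equivalent to φ.

No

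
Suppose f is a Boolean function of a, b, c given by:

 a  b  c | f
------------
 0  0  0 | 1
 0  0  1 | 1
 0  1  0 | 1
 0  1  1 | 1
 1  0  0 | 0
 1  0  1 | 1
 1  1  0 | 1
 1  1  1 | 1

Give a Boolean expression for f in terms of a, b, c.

f(a, b, c) = ¬((a ∧ ¬b) ∧ ¬c)

f is 0 on exactly one input, (1,0,0), whose minterm is a·¬b·¬c. So f is the negation of that single conjunction.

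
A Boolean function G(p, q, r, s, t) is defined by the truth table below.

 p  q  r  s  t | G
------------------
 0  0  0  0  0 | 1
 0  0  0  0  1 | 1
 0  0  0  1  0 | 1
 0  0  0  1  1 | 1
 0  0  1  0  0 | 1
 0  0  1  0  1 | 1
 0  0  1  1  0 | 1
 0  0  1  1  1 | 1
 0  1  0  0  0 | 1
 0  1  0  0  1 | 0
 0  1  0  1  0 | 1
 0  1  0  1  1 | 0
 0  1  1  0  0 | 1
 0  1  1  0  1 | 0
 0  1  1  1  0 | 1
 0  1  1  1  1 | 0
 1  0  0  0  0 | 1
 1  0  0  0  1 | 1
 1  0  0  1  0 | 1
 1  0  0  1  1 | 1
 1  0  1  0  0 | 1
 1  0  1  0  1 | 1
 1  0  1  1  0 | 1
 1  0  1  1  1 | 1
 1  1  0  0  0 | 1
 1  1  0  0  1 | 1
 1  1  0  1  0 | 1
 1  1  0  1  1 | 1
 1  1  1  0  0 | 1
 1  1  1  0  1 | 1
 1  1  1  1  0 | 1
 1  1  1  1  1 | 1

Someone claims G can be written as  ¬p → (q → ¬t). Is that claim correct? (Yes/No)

Yes

Evaluate ¬p → (q → ¬t) on each row and compare to G:
  p=0, q=0, r=0, s=0, t=0: formula gives 1, G = 1 ✓
  p=0, q=0, r=0, s=0, t=1: formula gives 1, G = 1 ✓
  p=0, q=0, r=0, s=1, t=0: formula gives 1, G = 1 ✓
  p=0, q=0, r=0, s=1, t=1: formula gives 1, G = 1 ✓
  …and likewise for the remaining 28 rows.
Every row agrees, so the formula is equivalent.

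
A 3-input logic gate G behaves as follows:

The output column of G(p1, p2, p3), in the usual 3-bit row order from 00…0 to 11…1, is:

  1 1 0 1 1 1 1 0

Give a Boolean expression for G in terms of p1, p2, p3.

There are just 2 zero rows: (0,1,0), (1,1,1). Their minterms are ¬p1·p2·¬p3, p1·p2·p3; the OR of those covers precisely the 0-outputs, and negating it yields G.

G(p1, p2, p3) = ¬(((¬p1 ∧ p2) ∧ ¬p3) ∨ ((p1 ∧ p2) ∧ p3))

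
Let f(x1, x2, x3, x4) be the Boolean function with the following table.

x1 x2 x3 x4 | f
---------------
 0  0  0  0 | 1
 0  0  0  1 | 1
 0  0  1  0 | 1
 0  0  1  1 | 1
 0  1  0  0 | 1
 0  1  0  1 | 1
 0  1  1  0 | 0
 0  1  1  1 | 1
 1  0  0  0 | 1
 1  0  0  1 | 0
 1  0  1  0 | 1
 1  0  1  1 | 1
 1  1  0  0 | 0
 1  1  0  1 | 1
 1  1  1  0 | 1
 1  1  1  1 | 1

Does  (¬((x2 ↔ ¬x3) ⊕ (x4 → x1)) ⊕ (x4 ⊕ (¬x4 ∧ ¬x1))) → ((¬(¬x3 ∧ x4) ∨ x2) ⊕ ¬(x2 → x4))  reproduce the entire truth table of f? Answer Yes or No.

Check the formula against f row by row:
  x1=0, x2=0, x3=0, x4=0: formula gives 1, f = 1 ✓
  x1=0, x2=0, x3=0, x4=1: formula gives 1, f = 1 ✓
  x1=0, x2=0, x3=1, x4=0: formula gives 1, f = 1 ✓
  x1=0, x2=0, x3=1, x4=1: formula gives 1, f = 1 ✓
  …and likewise for the remaining 12 rows.
Every row agrees, so the formula is equivalent.

Yes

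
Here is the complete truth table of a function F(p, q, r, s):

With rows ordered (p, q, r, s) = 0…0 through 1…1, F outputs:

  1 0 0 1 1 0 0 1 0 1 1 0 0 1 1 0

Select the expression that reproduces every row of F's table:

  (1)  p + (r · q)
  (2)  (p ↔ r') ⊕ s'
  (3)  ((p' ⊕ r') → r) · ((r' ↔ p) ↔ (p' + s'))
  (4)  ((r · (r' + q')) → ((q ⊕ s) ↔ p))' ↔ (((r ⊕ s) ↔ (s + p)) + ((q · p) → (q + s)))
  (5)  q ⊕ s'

(1) fails at (0,0,0,0): the formula yields 0, F is 1.
(3) fails at (0,0,0,0): the formula yields 0, F is 1.
(4) fails at (0,0,0,0): the formula yields 0, F is 1.
(5) fails at (0,0,1,0): the formula yields 1, F is 0.
That leaves (2). Evaluating it on every row reproduces the table of F exactly.

2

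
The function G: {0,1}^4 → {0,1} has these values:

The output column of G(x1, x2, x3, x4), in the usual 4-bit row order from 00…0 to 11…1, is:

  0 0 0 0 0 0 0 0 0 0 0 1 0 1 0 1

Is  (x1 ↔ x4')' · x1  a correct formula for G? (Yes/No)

Evaluate (x1 ↔ x4')' · x1 on each row and compare to G:
  x1=0, x2=0, x3=0, x4=0: formula gives 0, G = 0 ✓
  x1=0, x2=0, x3=0, x4=1: formula gives 0, G = 0 ✓
  x1=0, x2=0, x3=1, x4=0: formula gives 0, G = 0 ✓
  x1=0, x2=0, x3=1, x4=1: formula gives 0, G = 0 ✓
  …
  x1=1, x2=0, x3=0, x4=1: formula gives 1, but G = 0 ✗
A single disagreement suffices: at (1,0,0,1) they differ, so the formula does not compute G.

No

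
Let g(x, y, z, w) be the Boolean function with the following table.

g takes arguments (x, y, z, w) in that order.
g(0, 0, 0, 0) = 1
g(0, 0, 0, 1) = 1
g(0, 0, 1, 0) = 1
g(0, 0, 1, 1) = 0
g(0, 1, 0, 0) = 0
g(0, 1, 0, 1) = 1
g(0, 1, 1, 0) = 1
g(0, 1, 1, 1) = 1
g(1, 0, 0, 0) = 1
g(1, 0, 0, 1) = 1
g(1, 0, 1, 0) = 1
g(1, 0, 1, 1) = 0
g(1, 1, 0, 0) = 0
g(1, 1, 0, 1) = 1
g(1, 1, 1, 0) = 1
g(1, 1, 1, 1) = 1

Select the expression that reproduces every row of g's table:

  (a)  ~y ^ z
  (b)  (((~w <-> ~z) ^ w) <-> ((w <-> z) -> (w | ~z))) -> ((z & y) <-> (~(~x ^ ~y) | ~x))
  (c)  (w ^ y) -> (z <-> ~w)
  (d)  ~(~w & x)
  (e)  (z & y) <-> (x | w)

(a) disagrees with g on (0,0,1,0) (formula → 0, table → 1); rule it out.
(b) disagrees with g on (0,0,0,0) (formula → 0, table → 1); rule it out.
(d) disagrees with g on (0,0,1,1) (formula → 1, table → 0); rule it out.
(e) disagrees with g on (0,0,0,1) (formula → 0, table → 1); rule it out.
Only (c) survives; checking it on all 16 rows confirms it matches g.

c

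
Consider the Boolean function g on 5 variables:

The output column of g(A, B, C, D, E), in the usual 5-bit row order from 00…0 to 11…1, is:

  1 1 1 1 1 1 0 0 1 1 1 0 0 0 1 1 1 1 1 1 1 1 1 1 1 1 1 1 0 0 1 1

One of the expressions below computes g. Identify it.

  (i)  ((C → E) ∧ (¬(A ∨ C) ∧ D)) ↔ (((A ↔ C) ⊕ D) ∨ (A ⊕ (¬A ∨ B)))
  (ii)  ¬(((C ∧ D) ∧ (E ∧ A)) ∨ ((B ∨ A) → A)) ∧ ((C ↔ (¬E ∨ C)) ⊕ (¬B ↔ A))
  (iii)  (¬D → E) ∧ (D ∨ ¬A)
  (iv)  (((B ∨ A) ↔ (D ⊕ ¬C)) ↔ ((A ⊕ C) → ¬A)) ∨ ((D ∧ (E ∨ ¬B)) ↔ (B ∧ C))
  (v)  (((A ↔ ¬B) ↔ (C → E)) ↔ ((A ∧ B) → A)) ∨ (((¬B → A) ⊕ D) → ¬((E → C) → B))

iv

(i): at (0,0,0,0,0) it gives 0, but g = 1 — eliminated.
(ii): at (0,0,0,0,0) it gives 0, but g = 1 — eliminated.
(iii): at (0,0,0,0,0) it gives 0, but g = 1 — eliminated.
(v): at (0,0,0,1,1) it gives 0, but g = 1 — eliminated.
(iv) is the remaining candidate, and it agrees with g on all 32 inputs.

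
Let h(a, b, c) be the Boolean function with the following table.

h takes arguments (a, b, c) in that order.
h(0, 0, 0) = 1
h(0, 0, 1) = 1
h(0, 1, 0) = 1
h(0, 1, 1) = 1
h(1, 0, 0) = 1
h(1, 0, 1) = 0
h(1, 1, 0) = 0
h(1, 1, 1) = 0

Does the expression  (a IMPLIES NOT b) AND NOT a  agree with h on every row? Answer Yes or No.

Test each input against both h and the formula:
  a=0, b=0, c=0: formula gives 1, h = 1 ✓
  a=0, b=0, c=1: formula gives 1, h = 1 ✓
  a=0, b=1, c=0: formula gives 1, h = 1 ✓
  a=0, b=1, c=1: formula gives 1, h = 1 ✓
  a=1, b=0, c=0: formula gives 0, but h = 1 ✗
A single disagreement suffices: at (1,0,0) they differ, so the formula does not compute h.

No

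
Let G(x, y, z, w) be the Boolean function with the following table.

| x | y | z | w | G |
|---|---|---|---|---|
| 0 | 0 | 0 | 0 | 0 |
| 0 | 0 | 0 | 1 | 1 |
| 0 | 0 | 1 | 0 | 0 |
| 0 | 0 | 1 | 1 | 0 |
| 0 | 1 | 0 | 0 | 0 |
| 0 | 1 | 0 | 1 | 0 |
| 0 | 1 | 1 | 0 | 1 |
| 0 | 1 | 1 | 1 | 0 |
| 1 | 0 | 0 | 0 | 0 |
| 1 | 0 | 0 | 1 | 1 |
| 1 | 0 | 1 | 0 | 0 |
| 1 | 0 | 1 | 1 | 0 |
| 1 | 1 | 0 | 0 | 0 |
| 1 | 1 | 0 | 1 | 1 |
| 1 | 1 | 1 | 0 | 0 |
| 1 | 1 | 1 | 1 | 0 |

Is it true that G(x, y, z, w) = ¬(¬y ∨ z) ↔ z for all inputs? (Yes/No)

Evaluate ¬(¬y ∨ z) ↔ z on each row and compare to G:
  x=0, y=0, z=0, w=0: formula gives 1, but G = 0 ✗
Row (0,0,0,0) is a counterexample, so the formula is not equivalent to G.

No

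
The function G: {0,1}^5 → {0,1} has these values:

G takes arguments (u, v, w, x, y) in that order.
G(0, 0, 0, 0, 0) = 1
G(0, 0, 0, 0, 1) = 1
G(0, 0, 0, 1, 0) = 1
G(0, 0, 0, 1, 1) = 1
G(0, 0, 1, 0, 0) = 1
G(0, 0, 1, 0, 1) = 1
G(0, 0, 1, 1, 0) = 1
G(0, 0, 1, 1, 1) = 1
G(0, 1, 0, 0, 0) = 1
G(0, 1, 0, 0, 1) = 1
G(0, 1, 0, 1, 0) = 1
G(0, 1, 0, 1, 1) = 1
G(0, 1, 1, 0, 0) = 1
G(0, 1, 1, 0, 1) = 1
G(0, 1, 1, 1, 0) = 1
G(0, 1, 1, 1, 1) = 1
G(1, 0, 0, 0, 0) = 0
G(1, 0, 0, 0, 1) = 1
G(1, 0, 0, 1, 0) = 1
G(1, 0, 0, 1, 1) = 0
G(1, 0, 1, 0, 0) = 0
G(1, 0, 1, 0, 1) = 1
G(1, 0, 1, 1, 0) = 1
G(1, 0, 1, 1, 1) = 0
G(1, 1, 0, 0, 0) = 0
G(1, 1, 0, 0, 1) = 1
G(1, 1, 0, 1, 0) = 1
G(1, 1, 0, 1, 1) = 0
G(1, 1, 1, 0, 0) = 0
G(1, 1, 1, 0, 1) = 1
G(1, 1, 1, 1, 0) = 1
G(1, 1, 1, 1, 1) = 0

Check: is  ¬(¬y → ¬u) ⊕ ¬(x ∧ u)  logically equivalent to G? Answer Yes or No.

Yes

Test each input against both G and the formula:
  u=0, v=0, w=0, x=0, y=0: formula gives 1, G = 1 ✓
  u=0, v=0, w=0, x=0, y=1: formula gives 1, G = 1 ✓
  u=0, v=0, w=0, x=1, y=0: formula gives 1, G = 1 ✓
  u=0, v=0, w=0, x=1, y=1: formula gives 1, G = 1 ✓
  … (the remaining 28 rows also agree.)
Every row agrees, so the formula is equivalent.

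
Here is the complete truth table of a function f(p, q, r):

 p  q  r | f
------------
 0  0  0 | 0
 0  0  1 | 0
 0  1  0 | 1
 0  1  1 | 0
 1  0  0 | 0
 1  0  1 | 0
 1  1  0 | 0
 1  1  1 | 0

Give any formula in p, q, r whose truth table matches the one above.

f is 1 on exactly one input, (0,1,0), whose minterm is ¬p·q·¬r. So f is just that conjunction.

f(p, q, r) = (not p and q) and not r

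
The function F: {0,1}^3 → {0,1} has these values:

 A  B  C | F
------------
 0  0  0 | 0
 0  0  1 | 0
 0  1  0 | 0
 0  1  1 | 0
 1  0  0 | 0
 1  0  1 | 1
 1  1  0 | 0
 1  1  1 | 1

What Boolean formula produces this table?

F(A, B, C) = ((A & ~B) & C) | ((A & B) & C)

Collect the rows where F=1 — (1,0,1), (1,1,1) — and write one minterm per row: A·¬B·C, A·B·C. Their union (logical OR) reproduces the table exactly.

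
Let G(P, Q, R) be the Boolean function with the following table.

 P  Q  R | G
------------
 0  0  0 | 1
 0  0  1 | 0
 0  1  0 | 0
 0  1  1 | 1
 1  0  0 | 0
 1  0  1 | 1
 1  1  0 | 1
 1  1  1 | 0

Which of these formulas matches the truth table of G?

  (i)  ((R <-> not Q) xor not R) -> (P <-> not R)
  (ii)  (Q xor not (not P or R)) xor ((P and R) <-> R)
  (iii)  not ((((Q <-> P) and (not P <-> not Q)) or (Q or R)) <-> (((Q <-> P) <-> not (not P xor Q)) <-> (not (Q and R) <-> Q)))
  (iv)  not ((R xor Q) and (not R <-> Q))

ii

(i) disagrees with G on (0,0,0) (formula → 0, table → 1); rule it out.
(iii) disagrees with G on (0,0,0) (formula → 0, table → 1); rule it out.
(iv) disagrees with G on (1,0,0) (formula → 1, table → 0); rule it out.
That leaves (ii). Evaluating it on every row reproduces the table of G exactly.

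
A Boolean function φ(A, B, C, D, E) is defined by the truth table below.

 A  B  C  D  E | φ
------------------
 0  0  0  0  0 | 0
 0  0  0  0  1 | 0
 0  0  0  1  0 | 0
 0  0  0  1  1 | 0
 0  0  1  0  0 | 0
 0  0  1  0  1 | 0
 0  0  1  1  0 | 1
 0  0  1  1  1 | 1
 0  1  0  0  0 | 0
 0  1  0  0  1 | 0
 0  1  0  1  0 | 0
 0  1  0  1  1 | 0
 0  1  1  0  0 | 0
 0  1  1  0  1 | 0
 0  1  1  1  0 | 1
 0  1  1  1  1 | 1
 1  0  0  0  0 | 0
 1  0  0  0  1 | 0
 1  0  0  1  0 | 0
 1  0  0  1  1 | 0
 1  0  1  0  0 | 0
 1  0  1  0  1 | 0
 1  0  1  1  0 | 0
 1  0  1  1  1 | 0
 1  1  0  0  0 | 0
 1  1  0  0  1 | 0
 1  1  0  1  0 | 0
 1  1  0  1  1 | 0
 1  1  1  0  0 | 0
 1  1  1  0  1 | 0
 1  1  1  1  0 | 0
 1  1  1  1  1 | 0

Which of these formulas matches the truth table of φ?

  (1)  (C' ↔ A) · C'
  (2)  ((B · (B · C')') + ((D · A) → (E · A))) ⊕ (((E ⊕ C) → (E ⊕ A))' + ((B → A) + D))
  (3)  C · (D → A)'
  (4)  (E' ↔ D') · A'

(1): at (0,0,1,1,0) it gives 0, but φ = 1 — eliminated.
(2): at (0,0,1,1,0) it gives 0, but φ = 1 — eliminated.
(4): at (0,0,0,0,0) it gives 1, but φ = 0 — eliminated.
(3) is the remaining candidate, and it agrees with φ on all 32 inputs.

3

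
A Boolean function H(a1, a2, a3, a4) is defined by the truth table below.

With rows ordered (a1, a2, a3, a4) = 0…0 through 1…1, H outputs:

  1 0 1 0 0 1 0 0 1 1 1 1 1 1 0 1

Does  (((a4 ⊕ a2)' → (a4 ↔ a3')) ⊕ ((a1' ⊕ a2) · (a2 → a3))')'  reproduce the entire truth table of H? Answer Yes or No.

Test each input against both H and the formula:
  a1=0, a2=0, a3=0, a4=0: formula gives 1, H = 1 ✓
  a1=0, a2=0, a3=0, a4=1: formula gives 0, H = 0 ✓
  a1=0, a2=0, a3=1, a4=0: formula gives 0, but H = 1 ✗
Row (0,0,1,0) is a counterexample, so the formula is not equivalent to H.

No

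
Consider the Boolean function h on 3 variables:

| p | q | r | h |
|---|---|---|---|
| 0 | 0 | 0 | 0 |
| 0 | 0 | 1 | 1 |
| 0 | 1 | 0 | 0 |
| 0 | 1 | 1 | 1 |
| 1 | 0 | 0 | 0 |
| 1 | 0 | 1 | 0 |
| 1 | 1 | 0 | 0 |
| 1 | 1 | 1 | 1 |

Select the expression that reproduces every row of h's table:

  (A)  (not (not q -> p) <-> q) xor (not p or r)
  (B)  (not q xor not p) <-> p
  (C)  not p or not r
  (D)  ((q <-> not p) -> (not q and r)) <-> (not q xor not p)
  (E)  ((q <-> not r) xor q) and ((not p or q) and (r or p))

(A) disagrees with h on (0,0,0) (formula → 1, table → 0); rule it out.
(B) disagrees with h on (0,0,0) (formula → 1, table → 0); rule it out.
(C) disagrees with h on (0,0,0) (formula → 1, table → 0); rule it out.
(D) disagrees with h on (0,0,1) (formula → 0, table → 1); rule it out.
Only (E) survives; checking it on all 8 rows confirms it matches h.

E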